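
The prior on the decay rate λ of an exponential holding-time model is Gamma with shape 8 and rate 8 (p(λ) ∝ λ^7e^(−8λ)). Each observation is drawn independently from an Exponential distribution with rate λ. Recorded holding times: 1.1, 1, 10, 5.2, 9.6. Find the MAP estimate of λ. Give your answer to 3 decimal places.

λ̂_MAP = 0.344

The Exponential(rate=λ) likelihood is ∝ λ^n e^(−λΣtᵢ). Here n = 5 and Σtᵢ = 1.1 + 1 + 10 + 5.2 + 9.6 = 26.9.
Posterior ∝ λ^7e^(−8λ) · λ^5e^(−26.9λ) = λ^12e^(−34.9λ), i.e. Gamma(13, 34.9).
Mode = (a−1)/b = 12/34.9 ≈ 0.344.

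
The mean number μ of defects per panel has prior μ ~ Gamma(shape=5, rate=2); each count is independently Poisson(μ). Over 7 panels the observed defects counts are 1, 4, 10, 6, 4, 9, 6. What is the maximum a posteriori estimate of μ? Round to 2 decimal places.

Σxᵢ = 1+4+10+6+4+9+6 = 40, with n = 7.
Posterior ∝ μ^4e^(−2μ) · μ^40e^(−7μ) = μ^44e^(−9μ), i.e. Gamma(shape=45, rate=9).
The mode of a Gamma(a, b) with a ≥ 1 (shape–rate) is (a−1)/b = 44/9 ≈ 4.89.

μ̂_MAP = 4.89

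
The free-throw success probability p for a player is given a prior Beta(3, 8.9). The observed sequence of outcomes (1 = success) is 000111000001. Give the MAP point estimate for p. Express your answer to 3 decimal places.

p̂_MAP = 0.274

Prior: Beta(3, 8.9).
Data: 4 successes in 12 trials (from the sequence). The binomial likelihood contributes p^4(1−p)^8, so the posterior is Beta(3+4, 8.9+8) = Beta(7, 16.9).
For Beta(a, b) with a, b > 1 the mode is (a−1)/(a+b−2) = 6/21.9 ≈ 0.274.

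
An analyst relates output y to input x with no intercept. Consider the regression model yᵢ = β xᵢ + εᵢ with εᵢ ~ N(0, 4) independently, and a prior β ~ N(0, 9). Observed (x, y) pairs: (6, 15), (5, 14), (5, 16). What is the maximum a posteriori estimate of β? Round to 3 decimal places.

β̂_MAP = 2.776

log p(β | y) = −Σ(yᵢ − βxᵢ)²/(2·4) − β²/(2·9) + const.
Setting the derivative to zero: Σxᵢ(yᵢ − βxᵢ)/4 − β/9 = 0, so β = Σxᵢyᵢ / (Σxᵢ² + σ²/τ²).
Σxᵢyᵢ = 6·15 + 5·14 + 5·16 = 240; Σxᵢ² = 86; σ²/τ² = 4/9.
β̂_MAP = 240 / (86 + 4/9) = 240/(778/9) = 1080/389 ≈ 2.776.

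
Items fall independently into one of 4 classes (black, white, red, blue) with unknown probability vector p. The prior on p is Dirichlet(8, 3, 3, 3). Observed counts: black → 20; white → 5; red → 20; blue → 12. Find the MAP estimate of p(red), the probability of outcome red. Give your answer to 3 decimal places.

The posterior is Dirichlet(αᵢ + nᵢ) = Dirichlet(28, 8, 23, 15).
For a Dirichlet(a₁,…,a_K) with all aᵢ > 1, the mode has j-th component (aⱼ − 1)/(Σaᵢ − K).
Here Σaᵢ = 74 and K = 4, so p(red) = (23 − 1)/(74 − 4) = 22/70 ≈ 0.314.

MAP estimate of p(red) = 0.314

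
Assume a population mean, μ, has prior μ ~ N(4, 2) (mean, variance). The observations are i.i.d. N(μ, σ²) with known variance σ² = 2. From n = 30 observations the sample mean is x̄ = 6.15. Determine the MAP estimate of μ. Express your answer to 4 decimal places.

n = 30, x̄ = 6.15.
For a Normal prior and Normal likelihood with known variance, the posterior is Normal; its mode equals its mean, the precision-weighted average.
Prior precision 1/σ₀² = 1/2 = 0.5; data precision n/σ² = 30/2 = 15.
μ̂ = (0.5·4 + 15·6.15) / (0.5 + 15) = 94.25/15.5 = 377/62 ≈ 6.0806.

μ̂_MAP = 6.0806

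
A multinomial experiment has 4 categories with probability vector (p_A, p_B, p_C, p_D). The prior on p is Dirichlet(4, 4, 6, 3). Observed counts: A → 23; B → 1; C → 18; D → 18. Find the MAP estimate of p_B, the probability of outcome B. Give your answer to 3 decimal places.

MAP estimate of p_B = 0.055

The posterior is Dirichlet(αᵢ + nᵢ) = Dirichlet(27, 5, 24, 21).
For a Dirichlet(a₁,…,a_K) with all aᵢ > 1, the mode has j-th component (aⱼ − 1)/(Σaᵢ − K).
Here Σaᵢ = 77 and K = 4, so p_B = (5 − 1)/(77 − 4) = 4/73 ≈ 0.055.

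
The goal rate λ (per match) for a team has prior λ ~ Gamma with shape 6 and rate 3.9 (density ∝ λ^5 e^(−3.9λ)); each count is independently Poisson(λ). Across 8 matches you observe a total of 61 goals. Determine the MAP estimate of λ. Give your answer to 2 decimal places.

Σxᵢ = 61, n = 8.
Posterior ∝ λ^5e^(−3.9λ) · λ^61e^(−8λ) = λ^66e^(−11.9λ), i.e. Gamma(shape=67, rate=11.9).
The mode of a Gamma(a, b) with a ≥ 1 (shape–rate) is (a−1)/b = 66/11.9 ≈ 5.55.

λ̂_MAP = 5.55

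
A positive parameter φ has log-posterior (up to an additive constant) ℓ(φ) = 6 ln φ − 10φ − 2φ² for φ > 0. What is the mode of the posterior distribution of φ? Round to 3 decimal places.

ℓ'(φ) = 6/φ − 10 − 4φ. Setting this to zero and multiplying by φ: 4φ² + 10φ − 6 = 0.
φ = (−10 + √(10² + 4·4·6)) / (2·4) = (−10 + √196) / 8 = (−10 + 14)/8 = 1/2.
ℓ''(φ) = −6/φ² − 4 < 0, confirming a maximum.

φ̂_MAP = 0.500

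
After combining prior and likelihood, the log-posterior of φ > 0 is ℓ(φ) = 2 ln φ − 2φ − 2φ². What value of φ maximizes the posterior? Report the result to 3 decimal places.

φ̂_MAP = 0.500

ℓ'(φ) = 2/φ − 2 − 4φ. Setting this to zero and multiplying by φ: 4φ² + 2φ − 2 = 0.
φ = (−2 + √(2² + 4·4·2)) / (2·4) = (−2 + √36) / 8 = (−2 + 6)/8 = 1/2.
ℓ''(φ) = −2/φ² − 4 < 0, confirming a maximum.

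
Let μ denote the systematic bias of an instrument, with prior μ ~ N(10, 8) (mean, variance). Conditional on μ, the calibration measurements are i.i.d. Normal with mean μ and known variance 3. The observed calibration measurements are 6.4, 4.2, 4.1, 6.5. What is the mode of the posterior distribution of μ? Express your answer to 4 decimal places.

μ̂_MAP = 5.7029

n = 4; x̄ = (6.4 + 4.2 + 4.1 + 6.5)/4 = 21.2/4 = 5.3.
For a Normal prior and Normal likelihood with known variance, the posterior is Normal; its mode equals its mean, the precision-weighted average.
Prior precision 1/σ₀² = 1/8 = 0.125; data precision n/σ² = 4/3.
μ̂ = (0.125·10 + (4/3)·5.3) / (0.125 + 4/3) = (499/60)/(35/24) = 998/175 ≈ 5.7029.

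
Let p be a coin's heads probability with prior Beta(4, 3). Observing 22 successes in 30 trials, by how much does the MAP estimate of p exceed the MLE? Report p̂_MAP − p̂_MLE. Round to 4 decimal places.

Posterior is Beta(26, 11); MAP = (26−1)/(37−2) = 25/35 ≈ 0.71429.
MLE ignores the prior: p̂_MLE = k/n = 22/30 ≈ 0.73333.
Difference = 25/35 − 22/30 = -2/105 ≈ -0.0190.

MAP − MLE = -0.0190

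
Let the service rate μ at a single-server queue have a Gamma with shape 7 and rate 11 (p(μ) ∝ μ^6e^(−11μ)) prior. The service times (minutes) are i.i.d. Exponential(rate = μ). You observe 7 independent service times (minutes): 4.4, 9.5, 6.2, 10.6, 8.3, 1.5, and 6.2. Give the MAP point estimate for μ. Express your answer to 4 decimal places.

μ̂_MAP = 0.2253

The Exponential(rate=μ) likelihood is ∝ μ^n e^(−μΣtᵢ). Here n = 7 and Σtᵢ = 4.4 + 9.5 + 6.2 + 10.6 + 8.3 + 1.5 + 6.2 = 46.7.
Posterior ∝ μ^6e^(−11μ) · μ^7e^(−46.7μ) = μ^13e^(−57.7μ), i.e. Gamma(14, 57.7).
Mode = (a−1)/b = 13/57.7 ≈ 0.2253.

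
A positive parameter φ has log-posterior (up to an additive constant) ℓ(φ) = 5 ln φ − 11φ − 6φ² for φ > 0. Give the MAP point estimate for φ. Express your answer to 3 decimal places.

ℓ'(φ) = 5/φ − 11 − 12φ. Setting this to zero and multiplying by φ: 12φ² + 11φ − 5 = 0.
φ = (−11 + √(11² + 4·12·5)) / (2·12) = (−11 + √361) / 24 = (−11 + 19)/24 = 1/3.
ℓ''(φ) = −5/φ² − 12 < 0, confirming a maximum.

φ̂_MAP = 0.333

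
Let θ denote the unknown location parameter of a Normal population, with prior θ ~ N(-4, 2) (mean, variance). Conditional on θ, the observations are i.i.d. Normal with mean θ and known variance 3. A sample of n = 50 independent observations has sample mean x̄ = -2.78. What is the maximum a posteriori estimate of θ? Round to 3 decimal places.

n = 50, x̄ = -2.78.
For a Normal prior and Normal likelihood with known variance, the posterior is Normal; its mode equals its mean, the precision-weighted average.
Prior precision 1/σ₀² = 1/2 = 0.5; data precision n/σ² = 50/3.
θ̂ = (0.5·(-4) + (50/3)·(-2.78)) / (0.5 + 50/3) = (-145/3)/(103/6) = -290/103 ≈ -2.816.

θ̂_MAP = -2.816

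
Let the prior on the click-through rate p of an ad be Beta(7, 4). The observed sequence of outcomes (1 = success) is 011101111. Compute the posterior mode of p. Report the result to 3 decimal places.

Prior: Beta(7, 4).
Data: 7 successes in 9 trials (from the sequence). The binomial likelihood contributes p^7(1−p)^2, so the posterior is Beta(7+7, 4+2) = Beta(14, 6).
For Beta(a, b) with a, b > 1 the mode is (a−1)/(a+b−2) = 13/18 ≈ 0.722.

p̂_MAP = 0.722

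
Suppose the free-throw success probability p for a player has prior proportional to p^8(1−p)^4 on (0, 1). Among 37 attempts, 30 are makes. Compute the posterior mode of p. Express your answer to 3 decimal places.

p̂_MAP = 0.776

The prior density ∝ p^8(1−p)^4 is the kernel of Beta(9, 5).
Data: 30 successes in 37 trials. The binomial likelihood contributes p^30(1−p)^7, so the posterior is Beta(9+30, 5+7) = Beta(39, 12).
For Beta(a, b) with a, b > 1 the mode is (a−1)/(a+b−2) = 38/49 ≈ 0.776.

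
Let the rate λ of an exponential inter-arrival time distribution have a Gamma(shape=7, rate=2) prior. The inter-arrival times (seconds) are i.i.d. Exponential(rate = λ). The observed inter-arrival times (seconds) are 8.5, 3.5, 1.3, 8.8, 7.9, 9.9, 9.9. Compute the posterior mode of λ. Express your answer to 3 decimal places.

λ̂_MAP = 0.251

The Exponential(rate=λ) likelihood is ∝ λ^n e^(−λΣtᵢ). Here n = 7 and Σtᵢ = 8.5 + 3.5 + 1.3 + 8.8 + 7.9 + 9.9 + 9.9 = 49.8.
Posterior ∝ λ^6e^(−2λ) · λ^7e^(−49.8λ) = λ^13e^(−51.8λ), i.e. Gamma(14, 51.8).
Mode = (a−1)/b = 13/51.8 ≈ 0.251.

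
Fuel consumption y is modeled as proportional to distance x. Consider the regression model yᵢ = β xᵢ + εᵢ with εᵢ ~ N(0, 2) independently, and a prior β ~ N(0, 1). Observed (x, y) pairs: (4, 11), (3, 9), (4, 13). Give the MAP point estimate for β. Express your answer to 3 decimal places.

β̂_MAP = 2.860

log p(β | y) = −Σ(yᵢ − βxᵢ)²/(2·2) − β²/(2·1) + const.
Setting the derivative to zero: Σxᵢ(yᵢ − βxᵢ)/2 − β/1 = 0, so β = Σxᵢyᵢ / (Σxᵢ² + σ²/τ²).
Σxᵢyᵢ = 4·11 + 3·9 + 4·13 = 123; Σxᵢ² = 41; σ²/τ² = 2.
β̂_MAP = 123 / (41 + 2) = 123/43 ≈ 2.860.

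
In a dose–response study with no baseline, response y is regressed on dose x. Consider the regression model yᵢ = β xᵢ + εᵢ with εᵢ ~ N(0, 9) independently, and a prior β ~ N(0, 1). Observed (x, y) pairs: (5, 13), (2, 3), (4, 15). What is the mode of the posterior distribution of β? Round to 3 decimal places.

log p(β | y) = −Σ(yᵢ − βxᵢ)²/(2·9) − β²/(2·1) + const.
Setting the derivative to zero: Σxᵢ(yᵢ − βxᵢ)/9 − β/1 = 0, so β = Σxᵢyᵢ / (Σxᵢ² + σ²/τ²).
Σxᵢyᵢ = 5·13 + 2·3 + 4·15 = 131; Σxᵢ² = 45; σ²/τ² = 9.
β̂_MAP = 131 / (45 + 9) = 131/54 ≈ 2.426.

β̂_MAP = 2.426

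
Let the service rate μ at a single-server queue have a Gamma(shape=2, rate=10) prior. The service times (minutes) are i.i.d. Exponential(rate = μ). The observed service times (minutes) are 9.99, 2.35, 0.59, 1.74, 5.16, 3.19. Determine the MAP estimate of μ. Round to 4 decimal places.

The Exponential(rate=μ) likelihood is ∝ μ^n e^(−μΣtᵢ). Here n = 6 and Σtᵢ = 9.99 + 2.35 + 0.59 + 1.74 + 5.16 + 3.19 = 23.02.
Posterior ∝ μe^(−10μ) · μ^6e^(−23.02μ) = μ^7e^(−33.02μ), i.e. Gamma(8, 33.02).
Mode = (a−1)/b = 7/33.02 ≈ 0.2120.

μ̂_MAP = 0.2120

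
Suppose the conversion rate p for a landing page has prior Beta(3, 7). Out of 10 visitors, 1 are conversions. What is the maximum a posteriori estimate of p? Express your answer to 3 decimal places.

Prior: Beta(3, 7).
Data: 1 success in 10 trials. The binomial likelihood contributes p(1−p)^9, so the posterior is Beta(3+1, 7+9) = Beta(4, 16).
For Beta(a, b) with a, b > 1 the mode is (a−1)/(a+b−2) = 3/18 ≈ 0.167.

p̂_MAP = 0.167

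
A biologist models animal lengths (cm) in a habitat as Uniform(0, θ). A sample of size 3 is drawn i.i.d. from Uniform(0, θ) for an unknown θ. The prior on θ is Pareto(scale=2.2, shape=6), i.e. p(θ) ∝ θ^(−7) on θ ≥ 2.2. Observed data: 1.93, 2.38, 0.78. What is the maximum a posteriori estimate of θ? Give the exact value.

θ̂_MAP = 2.38

The Uniform(0, θ) likelihood is θ^(−n) for θ ≥ max(xᵢ), zero otherwise. Here max(xᵢ) = 2.38.
Posterior ∝ θ^(−7) · θ^(−3) = θ^(−10) on θ ≥ max(2.2, 2.38) = 2.38.
This density is strictly decreasing in θ, so the posterior mode lies at the lower boundary of the support.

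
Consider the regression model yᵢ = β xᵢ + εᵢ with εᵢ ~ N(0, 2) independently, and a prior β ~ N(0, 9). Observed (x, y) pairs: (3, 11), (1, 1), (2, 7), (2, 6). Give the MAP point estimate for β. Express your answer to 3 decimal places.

β̂_MAP = 3.293

log p(β | y) = −Σ(yᵢ − βxᵢ)²/(2·2) − β²/(2·9) + const.
Setting the derivative to zero: Σxᵢ(yᵢ − βxᵢ)/2 − β/9 = 0, so β = Σxᵢyᵢ / (Σxᵢ² + σ²/τ²).
Σxᵢyᵢ = 3·11 + 1·1 + 2·7 + 2·6 = 60; Σxᵢ² = 18; σ²/τ² = 2/9.
β̂_MAP = 60 / (18 + 2/9) = 60/(164/9) = 135/41 ≈ 3.293.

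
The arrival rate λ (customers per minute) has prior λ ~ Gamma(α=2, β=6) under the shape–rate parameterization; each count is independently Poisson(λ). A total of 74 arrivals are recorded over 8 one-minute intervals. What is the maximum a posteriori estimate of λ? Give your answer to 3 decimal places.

Σxᵢ = 74, n = 8.
Posterior ∝ λe^(−6λ) · λ^74e^(−8λ) = λ^75e^(−14λ), i.e. Gamma(shape=76, rate=14).
The mode of a Gamma(a, b) with a ≥ 1 (shape–rate) is (a−1)/b = 75/14 ≈ 5.357.

λ̂_MAP = 5.357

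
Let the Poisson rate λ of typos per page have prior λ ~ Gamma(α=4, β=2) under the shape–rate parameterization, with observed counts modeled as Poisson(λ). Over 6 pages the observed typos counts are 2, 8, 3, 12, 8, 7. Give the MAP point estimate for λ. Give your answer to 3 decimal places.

λ̂_MAP = 5.375

Σxᵢ = 2+8+3+12+8+7 = 40, with n = 6.
Posterior ∝ λ^3e^(−2λ) · λ^40e^(−6λ) = λ^43e^(−8λ), i.e. Gamma(shape=44, rate=8).
The mode of a Gamma(a, b) with a ≥ 1 (shape–rate) is (a−1)/b = 43/8 ≈ 5.375.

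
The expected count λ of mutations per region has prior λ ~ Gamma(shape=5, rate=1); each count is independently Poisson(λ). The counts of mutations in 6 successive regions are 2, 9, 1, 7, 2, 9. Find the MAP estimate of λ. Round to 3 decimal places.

Σxᵢ = 2+9+1+7+2+9 = 30, with n = 6.
Posterior ∝ λ^4e^(−1λ) · λ^30e^(−6λ) = λ^34e^(−7λ), i.e. Gamma(shape=35, rate=7).
The mode of a Gamma(a, b) with a ≥ 1 (shape–rate) is (a−1)/b = 34/7 ≈ 4.857.

λ̂_MAP = 4.857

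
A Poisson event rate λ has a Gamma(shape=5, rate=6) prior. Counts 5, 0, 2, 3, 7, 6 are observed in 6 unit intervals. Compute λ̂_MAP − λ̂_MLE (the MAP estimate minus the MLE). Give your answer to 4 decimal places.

MAP − MLE = -1.5833

Σxᵢ = 23. Posterior is Gamma(28, 12); MAP = (28−1)/12 = 27/12 ≈ 2.25000.
MLE = x̄ = 23/6 ≈ 3.83333.
Difference = 27/12 − 23/6 = -19/12 ≈ -1.5833.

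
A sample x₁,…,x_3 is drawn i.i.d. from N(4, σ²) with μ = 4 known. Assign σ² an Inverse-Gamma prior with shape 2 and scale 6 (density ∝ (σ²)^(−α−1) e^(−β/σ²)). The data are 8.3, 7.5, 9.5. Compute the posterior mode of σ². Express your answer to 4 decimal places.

σ̂²_MAP = 8.1100

Sum of squared deviations about the known mean: SS = (8.3−4)² + (7.5−4)² + (9.5−4)² = 60.99.
The Normal likelihood contributes (σ²)^(−n/2) exp(−SS/(2σ²)), so the posterior is Inverse-Gamma(α + n/2, β + SS/2) = Inverse-Gamma(3.5, 36.495).
The mode of Inverse-Gamma(a, b) is b/(a+1) = 36.495/4.5 ≈ 8.1100.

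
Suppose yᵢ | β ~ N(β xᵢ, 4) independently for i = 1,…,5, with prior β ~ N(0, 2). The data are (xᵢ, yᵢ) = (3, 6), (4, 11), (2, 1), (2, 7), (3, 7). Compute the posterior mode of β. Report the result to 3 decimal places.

log p(β | y) = −Σ(yᵢ − βxᵢ)²/(2·4) − β²/(2·2) + const.
Setting the derivative to zero: Σxᵢ(yᵢ − βxᵢ)/4 − β/2 = 0, so β = Σxᵢyᵢ / (Σxᵢ² + σ²/τ²).
Σxᵢyᵢ = 3·6 + 4·11 + 2·1 + 2·7 + 3·7 = 99; Σxᵢ² = 42; σ²/τ² = 2.
β̂_MAP = 99 / (42 + 2) = 99/44 ≈ 2.250.

β̂_MAP = 2.250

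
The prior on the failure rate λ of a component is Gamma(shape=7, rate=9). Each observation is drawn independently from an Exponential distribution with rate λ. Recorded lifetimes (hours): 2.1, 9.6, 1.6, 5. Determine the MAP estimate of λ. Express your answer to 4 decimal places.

λ̂_MAP = 0.3663

The Exponential(rate=λ) likelihood is ∝ λ^n e^(−λΣtᵢ). Here n = 4 and Σtᵢ = 2.1 + 9.6 + 1.6 + 5 = 18.3.
Posterior ∝ λ^6e^(−9λ) · λ^4e^(−18.3λ) = λ^10e^(−27.3λ), i.e. Gamma(11, 27.3).
Mode = (a−1)/b = 10/27.3 ≈ 0.3663.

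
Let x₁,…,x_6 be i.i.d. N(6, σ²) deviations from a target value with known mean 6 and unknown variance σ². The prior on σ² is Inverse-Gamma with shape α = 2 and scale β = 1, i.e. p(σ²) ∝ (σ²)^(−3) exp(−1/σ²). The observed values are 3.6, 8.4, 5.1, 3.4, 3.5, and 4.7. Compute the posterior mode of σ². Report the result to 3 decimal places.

Sum of squared deviations about the known mean: SS = (3.6−6)² + (8.4−6)² + (5.1−6)² + (3.4−6)² + (3.5−6)² + (4.7−6)² = 27.03.
The Normal likelihood contributes (σ²)^(−n/2) exp(−SS/(2σ²)), so the posterior is Inverse-Gamma(α + n/2, β + SS/2) = Inverse-Gamma(5, 14.515).
The mode of Inverse-Gamma(a, b) is b/(a+1) = 14.515/6 ≈ 2.419.

σ̂²_MAP = 2.419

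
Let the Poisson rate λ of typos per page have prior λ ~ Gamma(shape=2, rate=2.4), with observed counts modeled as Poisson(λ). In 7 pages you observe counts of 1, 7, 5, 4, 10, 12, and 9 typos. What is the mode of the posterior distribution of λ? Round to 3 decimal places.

λ̂_MAP = 5.213

Σxᵢ = 1+7+5+4+10+12+9 = 48, with n = 7.
Posterior ∝ λe^(−2.4λ) · λ^48e^(−7λ) = λ^49e^(−9.4λ), i.e. Gamma(shape=50, rate=9.4).
The mode of a Gamma(a, b) with a ≥ 1 (shape–rate) is (a−1)/b = 49/9.4 ≈ 5.213.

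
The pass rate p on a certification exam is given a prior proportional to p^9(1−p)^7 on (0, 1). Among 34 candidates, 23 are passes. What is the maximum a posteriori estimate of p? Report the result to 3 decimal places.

p̂_MAP = 0.640

The prior density ∝ p^9(1−p)^7 is the kernel of Beta(10, 8).
Data: 23 successes in 34 trials. The binomial likelihood contributes p^23(1−p)^11, so the posterior is Beta(10+23, 8+11) = Beta(33, 19).
For Beta(a, b) with a, b > 1 the mode is (a−1)/(a+b−2) = 32/50 ≈ 0.640.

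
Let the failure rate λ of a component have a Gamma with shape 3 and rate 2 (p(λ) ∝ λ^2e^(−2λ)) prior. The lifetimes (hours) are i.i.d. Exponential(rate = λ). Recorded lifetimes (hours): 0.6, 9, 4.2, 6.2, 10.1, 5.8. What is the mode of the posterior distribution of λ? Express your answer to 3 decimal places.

λ̂_MAP = 0.211

The Exponential(rate=λ) likelihood is ∝ λ^n e^(−λΣtᵢ). Here n = 6 and Σtᵢ = 0.6 + 9 + 4.2 + 6.2 + 10.1 + 5.8 = 35.9.
Posterior ∝ λ^2e^(−2λ) · λ^6e^(−35.9λ) = λ^8e^(−37.9λ), i.e. Gamma(9, 37.9).
Mode = (a−1)/b = 8/37.9 ≈ 0.211.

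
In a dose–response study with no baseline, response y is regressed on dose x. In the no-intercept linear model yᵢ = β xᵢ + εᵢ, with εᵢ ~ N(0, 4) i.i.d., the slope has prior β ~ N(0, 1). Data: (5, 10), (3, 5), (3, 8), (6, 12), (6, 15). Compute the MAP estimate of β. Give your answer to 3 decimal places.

log p(β | y) = −Σ(yᵢ − βxᵢ)²/(2·4) − β²/(2·1) + const.
Setting the derivative to zero: Σxᵢ(yᵢ − βxᵢ)/4 − β/1 = 0, so β = Σxᵢyᵢ / (Σxᵢ² + σ²/τ²).
Σxᵢyᵢ = 5·10 + 3·5 + 3·8 + 6·12 + 6·15 = 251; Σxᵢ² = 115; σ²/τ² = 4.
β̂_MAP = 251 / (115 + 4) = 251/119 ≈ 2.109.

β̂_MAP = 2.109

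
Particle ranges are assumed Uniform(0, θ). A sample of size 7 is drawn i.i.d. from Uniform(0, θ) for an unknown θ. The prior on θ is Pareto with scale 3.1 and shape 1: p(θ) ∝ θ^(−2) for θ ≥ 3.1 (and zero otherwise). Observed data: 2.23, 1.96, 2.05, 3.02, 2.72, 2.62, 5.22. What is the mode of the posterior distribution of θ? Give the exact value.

θ̂_MAP = 5.22

The Uniform(0, θ) likelihood is θ^(−n) for θ ≥ max(xᵢ), zero otherwise. Here max(xᵢ) = 5.22.
Posterior ∝ θ^(−2) · θ^(−7) = θ^(−9) on θ ≥ max(3.1, 5.22) = 5.22.
This density is strictly decreasing in θ, so the posterior mode lies at the lower boundary of the support.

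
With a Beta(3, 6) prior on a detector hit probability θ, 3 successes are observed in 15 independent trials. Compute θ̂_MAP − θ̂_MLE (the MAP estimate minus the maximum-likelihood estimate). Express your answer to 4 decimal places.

MAP − MLE = 0.0273

Posterior is Beta(6, 18); MAP = (6−1)/(24−2) = 5/22 ≈ 0.22727.
MLE ignores the prior: θ̂_MLE = k/n = 3/15 ≈ 0.20000.
Difference = 5/22 − 3/15 = 3/110 ≈ 0.0273.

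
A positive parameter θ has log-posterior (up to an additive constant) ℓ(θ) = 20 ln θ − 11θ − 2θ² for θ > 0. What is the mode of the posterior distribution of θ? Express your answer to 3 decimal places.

ℓ'(θ) = 20/θ − 11 − 4θ. Setting this to zero and multiplying by θ: 4θ² + 11θ − 20 = 0.
θ = (−11 + √(11² + 4·4·20)) / (2·4) = (−11 + √441) / 8 = (−11 + 21)/8 = 5/4.
ℓ''(θ) = −20/θ² − 4 < 0, confirming a maximum.

θ̂_MAP = 1.250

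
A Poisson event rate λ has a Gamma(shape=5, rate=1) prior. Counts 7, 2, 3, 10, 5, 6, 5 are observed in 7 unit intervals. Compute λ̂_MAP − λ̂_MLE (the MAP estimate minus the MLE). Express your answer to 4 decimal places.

MAP − MLE = -0.1786

Σxᵢ = 38. Posterior is Gamma(43, 8); MAP = (43−1)/8 = 42/8 ≈ 5.25000.
MLE = x̄ = 38/7 ≈ 5.42857.
Difference = 42/8 − 38/7 = -5/28 ≈ -0.1786.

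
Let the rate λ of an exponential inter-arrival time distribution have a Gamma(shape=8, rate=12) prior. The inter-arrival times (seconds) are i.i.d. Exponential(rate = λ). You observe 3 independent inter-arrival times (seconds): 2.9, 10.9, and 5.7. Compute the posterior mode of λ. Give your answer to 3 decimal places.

The Exponential(rate=λ) likelihood is ∝ λ^n e^(−λΣtᵢ). Here n = 3 and Σtᵢ = 2.9 + 10.9 + 5.7 = 19.5.
Posterior ∝ λ^7e^(−12λ) · λ^3e^(−19.5λ) = λ^10e^(−31.5λ), i.e. Gamma(11, 31.5).
Mode = (a−1)/b = 10/31.5 ≈ 0.317.

λ̂_MAP = 0.317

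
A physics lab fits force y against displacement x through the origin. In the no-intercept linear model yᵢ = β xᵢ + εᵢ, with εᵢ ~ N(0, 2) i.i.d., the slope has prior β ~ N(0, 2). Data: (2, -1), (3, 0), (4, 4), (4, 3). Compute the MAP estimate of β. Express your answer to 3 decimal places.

β̂_MAP = 0.565

log p(β | y) = −Σ(yᵢ − βxᵢ)²/(2·2) − β²/(2·2) + const.
Setting the derivative to zero: Σxᵢ(yᵢ − βxᵢ)/2 − β/2 = 0, so β = Σxᵢyᵢ / (Σxᵢ² + σ²/τ²).
Σxᵢyᵢ = 2·(-1) + 3·0 + 4·4 + 4·3 = 26; Σxᵢ² = 45; σ²/τ² = 1.
β̂_MAP = 26 / (45 + 1) = 26/46 ≈ 0.565.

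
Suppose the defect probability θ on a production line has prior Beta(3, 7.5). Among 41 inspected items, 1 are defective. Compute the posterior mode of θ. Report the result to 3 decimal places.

θ̂_MAP = 0.061

Prior: Beta(3, 7.5).
Data: 1 success in 41 trials. The binomial likelihood contributes θ(1−θ)^40, so the posterior is Beta(3+1, 7.5+40) = Beta(4, 47.5).
For Beta(a, b) with a, b > 1 the mode is (a−1)/(a+b−2) = 3/49.5 ≈ 0.061.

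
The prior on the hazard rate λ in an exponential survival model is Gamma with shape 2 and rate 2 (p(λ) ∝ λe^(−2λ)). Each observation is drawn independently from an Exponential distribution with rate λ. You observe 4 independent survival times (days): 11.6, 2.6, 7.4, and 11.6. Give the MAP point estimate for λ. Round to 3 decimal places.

λ̂_MAP = 0.142

The Exponential(rate=λ) likelihood is ∝ λ^n e^(−λΣtᵢ). Here n = 4 and Σtᵢ = 11.6 + 2.6 + 7.4 + 11.6 = 33.2.
Posterior ∝ λe^(−2λ) · λ^4e^(−33.2λ) = λ^5e^(−35.2λ), i.e. Gamma(6, 35.2).
Mode = (a−1)/b = 5/35.2 ≈ 0.142.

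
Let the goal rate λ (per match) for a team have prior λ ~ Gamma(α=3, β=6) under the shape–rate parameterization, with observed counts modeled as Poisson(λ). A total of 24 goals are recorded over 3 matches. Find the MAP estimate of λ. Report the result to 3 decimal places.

Σxᵢ = 24, n = 3.
Posterior ∝ λ^2e^(−6λ) · λ^24e^(−3λ) = λ^26e^(−9λ), i.e. Gamma(shape=27, rate=9).
The mode of a Gamma(a, b) with a ≥ 1 (shape–rate) is (a−1)/b = 26/9 ≈ 2.889.

λ̂_MAP = 2.889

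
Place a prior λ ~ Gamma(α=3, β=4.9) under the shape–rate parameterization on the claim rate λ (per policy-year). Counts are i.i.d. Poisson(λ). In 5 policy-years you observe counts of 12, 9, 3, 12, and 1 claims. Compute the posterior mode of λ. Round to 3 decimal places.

λ̂_MAP = 3.939

Σxᵢ = 12+9+3+12+1 = 37, with n = 5.
Posterior ∝ λ^2e^(−4.9λ) · λ^37e^(−5λ) = λ^39e^(−9.9λ), i.e. Gamma(shape=40, rate=9.9).
The mode of a Gamma(a, b) with a ≥ 1 (shape–rate) is (a−1)/b = 39/9.9 ≈ 3.939.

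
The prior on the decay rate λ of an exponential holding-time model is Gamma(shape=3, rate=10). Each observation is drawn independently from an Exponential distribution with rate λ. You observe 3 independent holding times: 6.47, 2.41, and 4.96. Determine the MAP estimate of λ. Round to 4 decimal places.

The Exponential(rate=λ) likelihood is ∝ λ^n e^(−λΣtᵢ). Here n = 3 and Σtᵢ = 6.47 + 2.41 + 4.96 = 13.84.
Posterior ∝ λ^2e^(−10λ) · λ^3e^(−13.84λ) = λ^5e^(−23.84λ), i.e. Gamma(6, 23.84).
Mode = (a−1)/b = 5/23.84 ≈ 0.2097.

λ̂_MAP = 0.2097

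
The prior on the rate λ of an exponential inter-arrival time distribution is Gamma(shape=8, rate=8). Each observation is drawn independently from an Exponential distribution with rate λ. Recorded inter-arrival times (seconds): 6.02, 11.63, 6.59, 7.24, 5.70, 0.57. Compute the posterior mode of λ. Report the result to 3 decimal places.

The Exponential(rate=λ) likelihood is ∝ λ^n e^(−λΣtᵢ). Here n = 6 and Σtᵢ = 6.02 + 11.63 + 6.59 + 7.24 + 5.70 + 0.57 = 37.75.
Posterior ∝ λ^7e^(−8λ) · λ^6e^(−37.75λ) = λ^13e^(−45.75λ), i.e. Gamma(14, 45.75).
Mode = (a−1)/b = 13/45.75 ≈ 0.284.

λ̂_MAP = 0.284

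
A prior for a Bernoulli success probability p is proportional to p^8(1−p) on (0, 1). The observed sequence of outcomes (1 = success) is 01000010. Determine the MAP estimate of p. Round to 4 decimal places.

p̂_MAP = 0.5882

The prior density ∝ p^8(1−p)^1 is the kernel of Beta(9, 2).
Data: 2 successes in 8 trials (from the sequence). The binomial likelihood contributes p^2(1−p)^6, so the posterior is Beta(9+2, 2+6) = Beta(11, 8).
For Beta(a, b) with a, b > 1 the mode is (a−1)/(a+b−2) = 10/17 ≈ 0.5882.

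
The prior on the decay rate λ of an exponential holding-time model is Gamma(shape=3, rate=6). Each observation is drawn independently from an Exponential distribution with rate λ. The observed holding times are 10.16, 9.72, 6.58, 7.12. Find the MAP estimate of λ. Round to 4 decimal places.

λ̂_MAP = 0.1516

The Exponential(rate=λ) likelihood is ∝ λ^n e^(−λΣtᵢ). Here n = 4 and Σtᵢ = 10.16 + 9.72 + 6.58 + 7.12 = 33.58.
Posterior ∝ λ^2e^(−6λ) · λ^4e^(−33.58λ) = λ^6e^(−39.58λ), i.e. Gamma(7, 39.58).
Mode = (a−1)/b = 6/39.58 ≈ 0.1516.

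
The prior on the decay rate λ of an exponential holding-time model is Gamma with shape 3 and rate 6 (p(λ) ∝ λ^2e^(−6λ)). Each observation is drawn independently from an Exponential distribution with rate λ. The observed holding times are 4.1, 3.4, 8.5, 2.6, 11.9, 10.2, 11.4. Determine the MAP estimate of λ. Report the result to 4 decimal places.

λ̂_MAP = 0.1549

The Exponential(rate=λ) likelihood is ∝ λ^n e^(−λΣtᵢ). Here n = 7 and Σtᵢ = 4.1 + 3.4 + 8.5 + 2.6 + 11.9 + 10.2 + 11.4 = 52.1.
Posterior ∝ λ^2e^(−6λ) · λ^7e^(−52.1λ) = λ^9e^(−58.1λ), i.e. Gamma(10, 58.1).
Mode = (a−1)/b = 9/58.1 ≈ 0.1549.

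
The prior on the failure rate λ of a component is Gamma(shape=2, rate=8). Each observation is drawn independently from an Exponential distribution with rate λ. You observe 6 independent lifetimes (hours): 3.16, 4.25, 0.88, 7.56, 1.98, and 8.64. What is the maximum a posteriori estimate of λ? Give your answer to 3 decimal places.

The Exponential(rate=λ) likelihood is ∝ λ^n e^(−λΣtᵢ). Here n = 6 and Σtᵢ = 3.16 + 4.25 + 0.88 + 7.56 + 1.98 + 8.64 = 26.47.
Posterior ∝ λe^(−8λ) · λ^6e^(−26.47λ) = λ^7e^(−34.47λ), i.e. Gamma(8, 34.47).
Mode = (a−1)/b = 7/34.47 ≈ 0.203.

λ̂_MAP = 0.203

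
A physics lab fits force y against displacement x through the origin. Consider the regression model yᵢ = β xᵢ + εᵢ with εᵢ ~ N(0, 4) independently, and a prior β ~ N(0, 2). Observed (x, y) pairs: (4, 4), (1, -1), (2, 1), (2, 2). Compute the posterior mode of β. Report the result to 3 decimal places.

β̂_MAP = 0.778

log p(β | y) = −Σ(yᵢ − βxᵢ)²/(2·4) − β²/(2·2) + const.
Setting the derivative to zero: Σxᵢ(yᵢ − βxᵢ)/4 − β/2 = 0, so β = Σxᵢyᵢ / (Σxᵢ² + σ²/τ²).
Σxᵢyᵢ = 4·4 + 1·(-1) + 2·1 + 2·2 = 21; Σxᵢ² = 25; σ²/τ² = 2.
β̂_MAP = 21 / (25 + 2) = 21/27 ≈ 0.778.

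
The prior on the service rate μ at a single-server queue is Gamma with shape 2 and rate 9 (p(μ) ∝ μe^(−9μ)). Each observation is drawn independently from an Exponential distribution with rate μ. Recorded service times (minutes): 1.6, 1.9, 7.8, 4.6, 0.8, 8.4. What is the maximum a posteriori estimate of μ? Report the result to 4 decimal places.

μ̂_MAP = 0.2053

The Exponential(rate=μ) likelihood is ∝ μ^n e^(−μΣtᵢ). Here n = 6 and Σtᵢ = 1.6 + 1.9 + 7.8 + 4.6 + 0.8 + 8.4 = 25.1.
Posterior ∝ μe^(−9μ) · μ^6e^(−25.1μ) = μ^7e^(−34.1μ), i.e. Gamma(8, 34.1).
Mode = (a−1)/b = 7/34.1 ≈ 0.2053.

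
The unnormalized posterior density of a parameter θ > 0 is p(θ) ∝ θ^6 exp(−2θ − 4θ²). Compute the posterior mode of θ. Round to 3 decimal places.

ℓ'(θ) = 6/θ − 2 − 8θ. Setting this to zero and multiplying by θ: 8θ² + 2θ − 6 = 0.
θ = (−2 + √(2² + 4·8·6)) / (2·8) = (−2 + √196) / 16 = (−2 + 14)/16 = 3/4.
ℓ''(θ) = −6/θ² − 8 < 0, confirming a maximum.

θ̂_MAP = 0.750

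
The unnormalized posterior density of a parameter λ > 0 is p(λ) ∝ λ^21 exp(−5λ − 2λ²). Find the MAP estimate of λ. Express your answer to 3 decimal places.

λ̂_MAP = 1.750

ℓ'(λ) = 21/λ − 5 − 4λ. Setting this to zero and multiplying by λ: 4λ² + 5λ − 21 = 0.
λ = (−5 + √(5² + 4·4·21)) / (2·4) = (−5 + √361) / 8 = (−5 + 19)/8 = 7/4.
ℓ''(λ) = −21/λ² − 4 < 0, confirming a maximum.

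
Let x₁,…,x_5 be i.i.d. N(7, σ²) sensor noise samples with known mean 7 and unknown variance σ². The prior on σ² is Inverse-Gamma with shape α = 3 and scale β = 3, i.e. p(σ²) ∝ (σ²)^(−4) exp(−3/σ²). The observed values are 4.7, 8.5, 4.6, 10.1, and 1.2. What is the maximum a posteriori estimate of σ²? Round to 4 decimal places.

Sum of squared deviations about the known mean: SS = (4.7−7)² + (8.5−7)² + (4.6−7)² + (10.1−7)² + (1.2−7)² = 56.55.
The Normal likelihood contributes (σ²)^(−n/2) exp(−SS/(2σ²)), so the posterior is Inverse-Gamma(α + n/2, β + SS/2) = Inverse-Gamma(5.5, 31.275).
The mode of Inverse-Gamma(a, b) is b/(a+1) = 31.275/6.5 ≈ 4.8115.

σ̂²_MAP = 4.8115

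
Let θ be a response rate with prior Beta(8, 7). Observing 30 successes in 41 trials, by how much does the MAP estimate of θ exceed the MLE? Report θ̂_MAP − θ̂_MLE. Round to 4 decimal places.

Posterior is Beta(38, 18); MAP = (38−1)/(56−2) = 37/54 ≈ 0.68519.
MLE ignores the prior: θ̂_MLE = k/n = 30/41 ≈ 0.73171.
Difference = 37/54 − 30/41 = -103/2214 ≈ -0.0465.

MAP − MLE = -0.0465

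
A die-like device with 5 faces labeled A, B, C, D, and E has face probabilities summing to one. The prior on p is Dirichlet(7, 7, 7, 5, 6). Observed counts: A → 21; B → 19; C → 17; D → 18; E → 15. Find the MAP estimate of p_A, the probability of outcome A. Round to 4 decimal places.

The posterior is Dirichlet(αᵢ + nᵢ) = Dirichlet(28, 26, 24, 23, 21).
For a Dirichlet(a₁,…,a_K) with all aᵢ > 1, the mode has j-th component (aⱼ − 1)/(Σaᵢ − K).
Here Σaᵢ = 122 and K = 5, so p_A = (28 − 1)/(122 − 5) = 27/117 ≈ 0.2308.

MAP estimate of p_A = 0.2308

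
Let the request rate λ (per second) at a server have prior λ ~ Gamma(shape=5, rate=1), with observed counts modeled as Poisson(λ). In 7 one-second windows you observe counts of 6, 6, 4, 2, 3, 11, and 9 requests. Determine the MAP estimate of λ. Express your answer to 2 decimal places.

λ̂_MAP = 5.63

Σxᵢ = 6+6+4+2+3+11+9 = 41, with n = 7.
Posterior ∝ λ^4e^(−1λ) · λ^41e^(−7λ) = λ^45e^(−8λ), i.e. Gamma(shape=46, rate=8).
The mode of a Gamma(a, b) with a ≥ 1 (shape–rate) is (a−1)/b = 45/8 ≈ 5.63.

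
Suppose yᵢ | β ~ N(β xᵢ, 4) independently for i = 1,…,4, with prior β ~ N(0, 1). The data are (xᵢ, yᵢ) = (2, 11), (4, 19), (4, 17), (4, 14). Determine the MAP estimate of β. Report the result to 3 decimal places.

β̂_MAP = 3.964

log p(β | y) = −Σ(yᵢ − βxᵢ)²/(2·4) − β²/(2·1) + const.
Setting the derivative to zero: Σxᵢ(yᵢ − βxᵢ)/4 − β/1 = 0, so β = Σxᵢyᵢ / (Σxᵢ² + σ²/τ²).
Σxᵢyᵢ = 2·11 + 4·19 + 4·17 + 4·14 = 222; Σxᵢ² = 52; σ²/τ² = 4.
β̂_MAP = 222 / (52 + 4) = 222/56 ≈ 3.964.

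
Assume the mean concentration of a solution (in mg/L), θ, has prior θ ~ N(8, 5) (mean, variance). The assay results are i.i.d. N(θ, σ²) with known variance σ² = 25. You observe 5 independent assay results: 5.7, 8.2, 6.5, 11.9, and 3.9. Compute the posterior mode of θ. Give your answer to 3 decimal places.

n = 5; x̄ = (5.7 + 8.2 + 6.5 + 11.9 + 3.9)/5 = 36.2/5 = 7.24.
For a Normal prior and Normal likelihood with known variance, the posterior is Normal; its mode equals its mean, the precision-weighted average.
Prior precision 1/σ₀² = 1/5 = 0.2; data precision n/σ² = 5/25 = 0.2.
θ̂ = (0.2·8 + 0.2·7.24) / (0.2 + 0.2) = 3.048/0.4 = 7.620.

θ̂_MAP = 7.620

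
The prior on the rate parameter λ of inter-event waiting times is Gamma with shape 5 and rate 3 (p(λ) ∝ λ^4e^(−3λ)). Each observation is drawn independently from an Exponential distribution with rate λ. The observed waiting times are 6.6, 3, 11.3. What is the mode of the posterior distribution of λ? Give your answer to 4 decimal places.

λ̂_MAP = 0.2929

The Exponential(rate=λ) likelihood is ∝ λ^n e^(−λΣtᵢ). Here n = 3 and Σtᵢ = 6.6 + 3 + 11.3 = 20.9.
Posterior ∝ λ^4e^(−3λ) · λ^3e^(−20.9λ) = λ^7e^(−23.9λ), i.e. Gamma(8, 23.9).
Mode = (a−1)/b = 7/23.9 ≈ 0.2929.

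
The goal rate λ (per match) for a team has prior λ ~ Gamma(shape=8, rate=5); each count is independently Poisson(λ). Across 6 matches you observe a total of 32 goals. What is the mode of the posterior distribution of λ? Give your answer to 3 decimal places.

λ̂_MAP = 3.545

Σxᵢ = 32, n = 6.
Posterior ∝ λ^7e^(−5λ) · λ^32e^(−6λ) = λ^39e^(−11λ), i.e. Gamma(shape=40, rate=11).
The mode of a Gamma(a, b) with a ≥ 1 (shape–rate) is (a−1)/b = 39/11 ≈ 3.545.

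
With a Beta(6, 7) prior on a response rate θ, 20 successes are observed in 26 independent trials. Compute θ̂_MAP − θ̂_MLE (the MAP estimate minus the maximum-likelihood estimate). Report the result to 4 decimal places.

MAP − MLE = -0.0936

Posterior is Beta(26, 13); MAP = (26−1)/(39−2) = 25/37 ≈ 0.67568.
MLE ignores the prior: θ̂_MLE = k/n = 20/26 ≈ 0.76923.
Difference = 25/37 − 20/26 = -45/481 ≈ -0.0936.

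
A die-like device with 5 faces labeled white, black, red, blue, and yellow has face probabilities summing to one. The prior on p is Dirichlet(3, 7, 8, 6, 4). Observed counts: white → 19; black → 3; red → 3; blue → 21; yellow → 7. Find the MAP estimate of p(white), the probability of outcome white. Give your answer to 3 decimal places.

The posterior is Dirichlet(αᵢ + nᵢ) = Dirichlet(22, 10, 11, 27, 11).
For a Dirichlet(a₁,…,a_K) with all aᵢ > 1, the mode has j-th component (aⱼ − 1)/(Σaᵢ − K).
Here Σaᵢ = 81 and K = 5, so p(white) = (22 − 1)/(81 − 5) = 21/76 ≈ 0.276.

MAP estimate of p(white) = 0.276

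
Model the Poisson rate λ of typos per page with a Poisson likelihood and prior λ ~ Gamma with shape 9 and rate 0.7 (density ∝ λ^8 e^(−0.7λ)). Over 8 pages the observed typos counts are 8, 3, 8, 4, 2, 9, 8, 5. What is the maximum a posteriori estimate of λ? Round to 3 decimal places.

Σxᵢ = 8+3+8+4+2+9+8+5 = 47, with n = 8.
Posterior ∝ λ^8e^(−0.7λ) · λ^47e^(−8λ) = λ^55e^(−8.7λ), i.e. Gamma(shape=56, rate=8.7).
The mode of a Gamma(a, b) with a ≥ 1 (shape–rate) is (a−1)/b = 55/8.7 ≈ 6.322.

λ̂_MAP = 6.322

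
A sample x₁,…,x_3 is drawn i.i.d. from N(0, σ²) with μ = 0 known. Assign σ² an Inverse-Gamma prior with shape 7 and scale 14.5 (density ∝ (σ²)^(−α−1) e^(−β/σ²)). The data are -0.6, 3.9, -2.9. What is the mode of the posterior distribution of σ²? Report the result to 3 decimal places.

Sum of squared deviations about the known mean: SS = (-0.6−0)² + (3.9−0)² + (-2.9−0)² = 23.98.
The Normal likelihood contributes (σ²)^(−n/2) exp(−SS/(2σ²)), so the posterior is Inverse-Gamma(α + n/2, β + SS/2) = Inverse-Gamma(8.5, 26.49).
The mode of Inverse-Gamma(a, b) is b/(a+1) = 26.49/9.5 ≈ 2.788.

σ̂²_MAP = 2.788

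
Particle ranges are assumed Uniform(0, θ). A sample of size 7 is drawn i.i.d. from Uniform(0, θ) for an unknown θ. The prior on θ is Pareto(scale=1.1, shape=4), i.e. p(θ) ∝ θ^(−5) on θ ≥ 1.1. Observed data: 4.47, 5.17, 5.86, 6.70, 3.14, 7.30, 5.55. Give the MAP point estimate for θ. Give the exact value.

The Uniform(0, θ) likelihood is θ^(−n) for θ ≥ max(xᵢ), zero otherwise. Here max(xᵢ) = 7.30.
Posterior ∝ θ^(−5) · θ^(−7) = θ^(−12) on θ ≥ max(1.1, 7.30) = 7.30.
This density is strictly decreasing in θ, so the posterior mode lies at the lower boundary of the support.

θ̂_MAP = 7.30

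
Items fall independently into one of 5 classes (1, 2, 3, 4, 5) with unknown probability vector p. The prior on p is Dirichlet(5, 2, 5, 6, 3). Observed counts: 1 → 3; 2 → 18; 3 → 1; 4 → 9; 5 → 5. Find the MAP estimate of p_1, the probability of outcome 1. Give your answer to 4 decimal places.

The posterior is Dirichlet(αᵢ + nᵢ) = Dirichlet(8, 20, 6, 15, 8).
For a Dirichlet(a₁,…,a_K) with all aᵢ > 1, the mode has j-th component (aⱼ − 1)/(Σaᵢ − K).
Here Σaᵢ = 57 and K = 5, so p_1 = (8 − 1)/(57 − 5) = 7/52 ≈ 0.1346.

MAP estimate: 0.1346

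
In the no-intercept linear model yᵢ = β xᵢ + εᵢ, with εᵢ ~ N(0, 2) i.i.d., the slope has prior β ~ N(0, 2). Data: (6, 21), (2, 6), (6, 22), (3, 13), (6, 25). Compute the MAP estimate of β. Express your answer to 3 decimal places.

β̂_MAP = 3.762

log p(β | y) = −Σ(yᵢ − βxᵢ)²/(2·2) − β²/(2·2) + const.
Setting the derivative to zero: Σxᵢ(yᵢ − βxᵢ)/2 − β/2 = 0, so β = Σxᵢyᵢ / (Σxᵢ² + σ²/τ²).
Σxᵢyᵢ = 6·21 + 2·6 + 6·22 + 3·13 + 6·25 = 459; Σxᵢ² = 121; σ²/τ² = 1.
β̂_MAP = 459 / (121 + 1) = 459/122 ≈ 3.762.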